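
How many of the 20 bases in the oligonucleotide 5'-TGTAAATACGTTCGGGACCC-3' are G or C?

10

Counting bases: T=5, A=5, C=5, G=5
Total G or C: 5 + 5 = 10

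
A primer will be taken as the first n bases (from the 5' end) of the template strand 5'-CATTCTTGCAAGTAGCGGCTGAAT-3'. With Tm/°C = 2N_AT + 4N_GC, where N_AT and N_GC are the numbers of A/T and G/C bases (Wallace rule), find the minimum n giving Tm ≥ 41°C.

n = 15

First 14 bases: CATTCTTGCAAGTA → Tm = 38°C (< 41°C)
First 15 bases: CATTCTTGCAAGTAG → Tm = 42°C (≥ 41°C)
Each additional base adds 2°C (A/T) or 4°C (G/C), so Tm is non-decreasing in n; n = 15 is the first length to reach 41°C.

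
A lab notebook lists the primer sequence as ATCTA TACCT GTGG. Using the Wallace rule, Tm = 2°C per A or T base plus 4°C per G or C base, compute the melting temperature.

40°C

C=3, G=3, T=5, A=3
AT pairs contribute 8, GC pairs contribute 6.
Tm = 2(8) + 4(6) = 16 + 24 = 40°C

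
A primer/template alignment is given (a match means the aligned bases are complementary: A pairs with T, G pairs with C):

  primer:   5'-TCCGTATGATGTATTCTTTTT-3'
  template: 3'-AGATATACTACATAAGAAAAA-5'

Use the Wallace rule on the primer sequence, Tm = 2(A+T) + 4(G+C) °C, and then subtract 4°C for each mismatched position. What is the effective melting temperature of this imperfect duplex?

46°C

Primer base counts: A=3, T=12, G=3, C=3 → A+T=15, G+C=6
Perfect-match Tm = 2(15) + 4(6) = 30 + 24 = 54°C
Mismatches (positions where the bases are not complementary): 2 (at positions 3, 4)
Effective Tm = 54 − 2×4 = 54 − 8 = 46°C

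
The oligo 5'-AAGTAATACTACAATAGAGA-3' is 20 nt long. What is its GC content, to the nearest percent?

Counting bases: T=4, C=2, G=3, A=11
G+C = 3 + 2 = 5 out of 20 bases
%GC = 5/20 × 100 = 25% ≈ 25%

25%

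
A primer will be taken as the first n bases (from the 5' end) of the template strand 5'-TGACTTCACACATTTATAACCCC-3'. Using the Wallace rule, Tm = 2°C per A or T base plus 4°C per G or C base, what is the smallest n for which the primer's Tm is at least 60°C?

n = 22

First 21 bases: TGACTTCACACATTTATAACC → Tm = 56°C (< 60°C)
First 22 bases: TGACTTCACACATTTATAACCC → Tm = 60°C (≥ 60°C)
Each additional base adds 2°C (A/T) or 4°C (G/C), so Tm is non-decreasing in n; n = 22 is the first length to reach 60°C.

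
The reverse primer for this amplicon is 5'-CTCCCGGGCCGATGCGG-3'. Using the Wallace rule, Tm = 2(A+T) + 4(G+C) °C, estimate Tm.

Scanning the sequence gives A=1, T=2, G=7, C=7.
A+T = 3, G+C = 14
Tm = 2×3 + 4×14 = 62°C

62°C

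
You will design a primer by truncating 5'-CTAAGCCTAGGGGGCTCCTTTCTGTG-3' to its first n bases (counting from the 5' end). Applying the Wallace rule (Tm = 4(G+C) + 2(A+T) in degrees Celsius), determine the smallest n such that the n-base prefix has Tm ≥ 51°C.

n = 16

First 15 bases: CTAAGCCTAGGGGGC → Tm = 50°C (< 51°C)
First 16 bases: CTAAGCCTAGGGGGCT → Tm = 52°C (≥ 51°C)
Since every base adds ≥2°C, Tm only increases with n, so the threshold is first crossed at n = 16.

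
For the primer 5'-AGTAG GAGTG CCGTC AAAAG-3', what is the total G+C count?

G=7, C=3, T=3, A=7
G+C = 7 + 3 = 10

10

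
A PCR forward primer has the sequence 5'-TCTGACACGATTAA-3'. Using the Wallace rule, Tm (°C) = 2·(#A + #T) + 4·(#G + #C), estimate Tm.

38°C

Counting bases: A=5, T=4, G=2, C=3
A+T = 9, G+C = 5
Tm = 2×9 + 4×5 = 38°C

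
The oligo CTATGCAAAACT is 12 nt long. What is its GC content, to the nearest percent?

C=3, T=3, G=1, A=5
G+C = 1 + 3 = 4 out of 12 bases
%GC = 4/12 × 100 = 33.33% ≈ 33%

33%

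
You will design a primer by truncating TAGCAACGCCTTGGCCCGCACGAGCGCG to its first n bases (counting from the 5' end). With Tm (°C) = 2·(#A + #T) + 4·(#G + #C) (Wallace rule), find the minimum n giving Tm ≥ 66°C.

First 19 bases: TAGCAACGCCTTGGCCCGC → Tm = 64°C (< 66°C)
First 20 bases: TAGCAACGCCTTGGCCCGCA → Tm = 66°C (≥ 66°C)
Each additional base adds 2°C (A/T) or 4°C (G/C), so Tm is non-decreasing in n; n = 20 is the first length to reach 66°C.

n = 20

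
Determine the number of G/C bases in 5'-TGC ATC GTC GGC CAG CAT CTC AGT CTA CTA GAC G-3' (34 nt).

Scanning the sequence gives T=8, C=11, A=7, G=8.
Total G or C: 8 + 11 = 19

19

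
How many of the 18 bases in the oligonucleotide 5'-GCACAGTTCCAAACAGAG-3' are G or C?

9

Counting bases: A=7, T=2, C=5, G=4
G+C = 4 + 5 = 9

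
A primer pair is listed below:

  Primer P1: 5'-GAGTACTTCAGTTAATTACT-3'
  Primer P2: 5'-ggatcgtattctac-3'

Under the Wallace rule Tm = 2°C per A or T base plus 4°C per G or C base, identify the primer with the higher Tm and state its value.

Primer P1: A+T=14, G+C=6 → Tm = 2(14)+4(6) = 52°C
Primer P2: A+T=8, G+C=6 → Tm = 2(8)+4(6) = 40°C
52°C vs 40°C → primer P1 is higher.

Primer P1, 52°C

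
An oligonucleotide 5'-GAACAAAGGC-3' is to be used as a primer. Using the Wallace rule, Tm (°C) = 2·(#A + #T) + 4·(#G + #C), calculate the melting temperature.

Scanning the sequence gives C=2, T=0, G=3, A=5.
AT pairs contribute 5, GC pairs contribute 5.
Tm = 4·5 + 2·5 = 20 + 10 = 30°C

30°C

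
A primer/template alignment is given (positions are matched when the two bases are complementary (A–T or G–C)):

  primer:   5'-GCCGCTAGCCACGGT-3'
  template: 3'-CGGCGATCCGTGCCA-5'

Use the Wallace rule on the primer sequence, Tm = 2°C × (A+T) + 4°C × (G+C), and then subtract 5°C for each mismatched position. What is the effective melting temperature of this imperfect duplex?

47°C

Primer base counts: A=2, T=2, G=5, C=6 → A+T=4, G+C=11
Perfect-match Tm = 2(4) + 4(11) = 8 + 44 = 52°C
Mismatches (positions where the bases are not complementary): 1 (at position 9)
Effective Tm = 52 − 1×5 = 52 − 5 = 47°C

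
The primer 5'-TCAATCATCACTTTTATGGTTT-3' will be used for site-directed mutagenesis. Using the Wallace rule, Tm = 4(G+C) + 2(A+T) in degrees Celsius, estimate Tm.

56°C

Scanning the sequence gives T=11, A=5, C=4, G=2.
A+T = 16, G+C = 6
Tm = 4·6 + 2·16 = 24 + 32 = 56°C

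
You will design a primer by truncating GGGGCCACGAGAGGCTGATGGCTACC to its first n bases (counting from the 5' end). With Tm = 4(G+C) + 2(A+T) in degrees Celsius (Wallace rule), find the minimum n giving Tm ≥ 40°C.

n = 11

First 10 bases: GGGGCCACGA → Tm = 36°C (< 40°C)
First 11 bases: GGGGCCACGAG → Tm = 40°C (≥ 40°C)
Since every base adds ≥2°C, Tm only increases with n, so the threshold is first crossed at n = 11.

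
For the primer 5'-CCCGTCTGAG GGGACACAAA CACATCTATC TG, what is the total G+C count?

Base counts: A=9, C=10, G=7, T=6
Total G or C: 7 + 10 = 17

17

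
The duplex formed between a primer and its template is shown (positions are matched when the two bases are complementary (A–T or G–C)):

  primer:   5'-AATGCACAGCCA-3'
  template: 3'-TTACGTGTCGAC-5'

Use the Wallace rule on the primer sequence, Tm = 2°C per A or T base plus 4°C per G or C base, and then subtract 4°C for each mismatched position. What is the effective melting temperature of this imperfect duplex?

Primer base counts: A=5, T=1, G=2, C=4 → A+T=6, G+C=6
Perfect-match Tm = 2(6) + 4(6) = 12 + 24 = 36°C
Mismatches (positions where the bases are not complementary): 2 (at positions 11, 12)
Effective Tm = 36 − 2×4 = 36 − 8 = 28°C

28°C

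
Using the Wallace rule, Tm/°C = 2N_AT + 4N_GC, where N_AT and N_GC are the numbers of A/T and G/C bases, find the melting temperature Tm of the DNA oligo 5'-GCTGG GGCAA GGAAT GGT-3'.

58°C

Counting bases: T=3, A=4, G=9, C=2
So N_AT = 7 and N_GC = 11.
Tm = 2(7) + 4(11) = 14 + 44 = 58°C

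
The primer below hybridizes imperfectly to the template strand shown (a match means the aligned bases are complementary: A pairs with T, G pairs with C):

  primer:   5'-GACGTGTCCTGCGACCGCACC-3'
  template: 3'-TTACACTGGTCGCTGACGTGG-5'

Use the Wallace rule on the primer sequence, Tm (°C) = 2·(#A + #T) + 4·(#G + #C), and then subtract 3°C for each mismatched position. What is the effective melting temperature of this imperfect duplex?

Primer base counts: A=3, T=3, G=6, C=9 → A+T=6, G+C=15
Perfect-match Tm = 2(6) + 4(15) = 12 + 60 = 72°C
Mismatches (positions where the bases are not complementary): 5 (at positions 1, 3, 7, 10, 16)
Effective Tm = 72 − 5×3 = 72 − 15 = 57°C

57°C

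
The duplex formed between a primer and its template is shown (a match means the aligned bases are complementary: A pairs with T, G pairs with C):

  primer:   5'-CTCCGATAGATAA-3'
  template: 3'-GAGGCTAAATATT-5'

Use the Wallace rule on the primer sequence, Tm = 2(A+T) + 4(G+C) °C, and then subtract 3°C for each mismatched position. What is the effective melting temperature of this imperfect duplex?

Primer base counts: A=5, T=3, G=2, C=3 → A+T=8, G+C=5
Perfect-match Tm = 2(8) + 4(5) = 16 + 20 = 36°C
Mismatches (positions where the bases are not complementary): 2 (at positions 8, 9)
Effective Tm = 36 − 2×3 = 36 − 6 = 30°C

30°C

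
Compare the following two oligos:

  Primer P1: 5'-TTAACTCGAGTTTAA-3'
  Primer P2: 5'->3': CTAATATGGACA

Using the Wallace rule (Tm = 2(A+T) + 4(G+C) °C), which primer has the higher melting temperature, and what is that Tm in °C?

Primer P1, 38°C

Primer P1: A+T=11, G+C=4 → Tm = 2(11)+4(4) = 38°C
Primer P2: A+T=8, G+C=4 → Tm = 2(8)+4(4) = 32°C
38°C vs 32°C → primer P1 is higher.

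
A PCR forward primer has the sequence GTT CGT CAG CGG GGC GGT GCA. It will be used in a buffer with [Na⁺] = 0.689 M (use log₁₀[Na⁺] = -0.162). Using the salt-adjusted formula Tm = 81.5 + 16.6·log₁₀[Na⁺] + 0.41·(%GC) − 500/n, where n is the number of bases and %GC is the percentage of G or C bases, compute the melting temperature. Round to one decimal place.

Length n = 21. Counting bases: A=2, G=10, T=4, C=5
G+C = 15, so %GC = 15/21 × 100 = 71.429%
Salt term: 16.6 × (-0.162) = -2.689
GC term: 0.41 × 71.429 = 29.286; length term: −500/21 = −23.81
Tm = 81.5 + (-2.689) + 29.286 − 23.81 = 84.287 → 84.3°C

84.3°C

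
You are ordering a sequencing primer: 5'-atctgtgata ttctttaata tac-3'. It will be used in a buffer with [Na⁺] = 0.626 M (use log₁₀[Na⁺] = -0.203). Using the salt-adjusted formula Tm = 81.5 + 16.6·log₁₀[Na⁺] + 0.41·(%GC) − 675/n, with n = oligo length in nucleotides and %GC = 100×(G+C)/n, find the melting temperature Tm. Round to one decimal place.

57.7°C

Length n = 23. G=2, T=11, A=7, C=3
G+C = 5, so %GC = 5/23 × 100 = 21.739%
Salt term: 16.6 × (-0.203) = -3.37
GC term: 0.41 × 21.739 = 8.913; length term: −675/23 = −29.348
Tm = 81.5 + (-3.37) + 8.913 − 29.348 = 57.695 → 57.7°C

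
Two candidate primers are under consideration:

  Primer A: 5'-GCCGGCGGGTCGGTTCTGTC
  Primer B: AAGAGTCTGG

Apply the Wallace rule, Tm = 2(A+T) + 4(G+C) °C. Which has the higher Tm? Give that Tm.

Primer A, 70°C

Primer A: A+T=5, G+C=15 → Tm = 2(5)+4(15) = 70°C
Primer B: A+T=5, G+C=5 → Tm = 2(5)+4(5) = 30°C
70°C vs 30°C → primer A is higher.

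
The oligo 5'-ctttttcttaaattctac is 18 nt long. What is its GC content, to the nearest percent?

22%

Counting bases: G=0, T=10, C=4, A=4
G+C = 0 + 4 = 4 out of 18 bases
%GC = 4/18 × 100 = 22.22% ≈ 22%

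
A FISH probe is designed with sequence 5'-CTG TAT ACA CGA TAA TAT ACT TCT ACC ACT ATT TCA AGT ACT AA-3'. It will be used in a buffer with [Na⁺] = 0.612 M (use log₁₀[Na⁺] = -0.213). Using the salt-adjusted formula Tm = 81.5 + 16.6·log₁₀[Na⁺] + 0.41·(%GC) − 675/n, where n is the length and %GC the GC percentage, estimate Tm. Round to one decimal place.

Length n = 44. Base counts: C=10, T=15, A=16, G=3
G+C = 13, so %GC = 13/44 × 100 = 29.545%
Salt term: 16.6 × (-0.213) = -3.536
GC term: 0.41 × 29.545 = 12.113; length term: −675/44 = −15.341
Tm = 81.5 + (-3.536) + 12.113 − 15.341 = 74.736 → 74.7°C

74.7°C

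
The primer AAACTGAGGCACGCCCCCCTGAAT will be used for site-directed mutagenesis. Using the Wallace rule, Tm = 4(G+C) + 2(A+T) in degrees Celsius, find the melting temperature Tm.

76°C

C=9, A=7, G=5, T=3
So N_AT = 10 and N_GC = 14.
Tm = 2(10) + 4(14) = 20 + 56 = 76°C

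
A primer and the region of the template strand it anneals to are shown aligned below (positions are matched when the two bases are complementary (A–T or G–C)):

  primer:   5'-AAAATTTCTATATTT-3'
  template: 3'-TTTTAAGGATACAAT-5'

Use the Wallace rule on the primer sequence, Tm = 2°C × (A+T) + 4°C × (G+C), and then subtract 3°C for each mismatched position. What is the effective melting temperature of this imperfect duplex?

23°C

Primer base counts: A=6, T=8, G=0, C=1 → A+T=14, G+C=1
Perfect-match Tm = 2(14) + 4(1) = 28 + 4 = 32°C
Mismatches (positions where the bases are not complementary): 3 (at positions 7, 12, 15)
Effective Tm = 32 − 3×3 = 32 − 9 = 23°C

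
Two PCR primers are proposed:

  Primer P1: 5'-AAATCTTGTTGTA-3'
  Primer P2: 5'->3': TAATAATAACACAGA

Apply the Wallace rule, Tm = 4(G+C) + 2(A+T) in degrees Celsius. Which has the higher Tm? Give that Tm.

Primer P1: A+T=10, G+C=3 → Tm = 2(10)+4(3) = 32°C
Primer P2: A+T=12, G+C=3 → Tm = 2(12)+4(3) = 36°C
32°C vs 36°C → primer P2 is higher.

Primer P2, 36°C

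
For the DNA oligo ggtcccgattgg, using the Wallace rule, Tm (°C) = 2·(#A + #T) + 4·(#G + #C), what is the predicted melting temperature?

Counting bases: G=5, A=1, C=3, T=3
So N_AT = 4 and N_GC = 8.
Tm = 2(4) + 4(8) = 8 + 32 = 40°C

40°C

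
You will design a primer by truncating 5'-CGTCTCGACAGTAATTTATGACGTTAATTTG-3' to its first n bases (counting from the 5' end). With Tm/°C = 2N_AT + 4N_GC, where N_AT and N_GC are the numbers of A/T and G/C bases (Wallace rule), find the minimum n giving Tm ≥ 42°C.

n = 14

First 13 bases: CGTCTCGACAGTA → Tm = 40°C (< 42°C)
First 14 bases: CGTCTCGACAGTAA → Tm = 42°C (≥ 42°C)
Each additional base adds 2°C (A/T) or 4°C (G/C), so Tm is non-decreasing in n; n = 14 is the first length to reach 42°C.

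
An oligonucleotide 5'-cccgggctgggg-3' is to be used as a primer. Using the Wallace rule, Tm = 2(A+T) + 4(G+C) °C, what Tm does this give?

46°C

Scanning the sequence gives C=4, T=1, G=7, A=0.
AT pairs contribute 1, GC pairs contribute 11.
Tm = 2(1) + 4(11) = 2 + 44 = 46°C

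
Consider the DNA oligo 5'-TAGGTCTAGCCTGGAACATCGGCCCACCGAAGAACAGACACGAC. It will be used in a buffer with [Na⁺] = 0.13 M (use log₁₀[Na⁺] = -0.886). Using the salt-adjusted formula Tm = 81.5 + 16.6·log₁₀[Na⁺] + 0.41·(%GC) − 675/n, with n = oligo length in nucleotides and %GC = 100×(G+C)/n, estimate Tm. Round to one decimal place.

74.7°C

Length n = 44. Scanning the sequence gives C=14, G=11, A=14, T=5.
G+C = 25, so %GC = 25/44 × 100 = 56.818%
Salt term: 16.6 × (-0.886) = -14.708
GC term: 0.41 × 56.818 = 23.295; length term: −675/44 = −15.341
Tm = 81.5 + (-14.708) + 23.295 − 15.341 = 74.746 → 74.7°C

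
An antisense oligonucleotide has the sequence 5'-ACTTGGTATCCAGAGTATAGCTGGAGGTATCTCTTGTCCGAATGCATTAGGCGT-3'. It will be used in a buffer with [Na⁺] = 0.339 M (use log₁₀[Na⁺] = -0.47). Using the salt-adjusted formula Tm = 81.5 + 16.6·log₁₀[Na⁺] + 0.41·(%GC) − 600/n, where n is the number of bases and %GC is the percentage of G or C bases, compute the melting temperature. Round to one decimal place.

Length n = 54. Scanning the sequence gives T=17, C=10, G=15, A=12.
G+C = 25, so %GC = 25/54 × 100 = 46.296%
Salt term: 16.6 × (-0.47) = -7.802
GC term: 0.41 × 46.296 = 18.981; length term: −600/54 = −11.111
Tm = 81.5 + (-7.802) + 18.981 − 11.111 = 81.568 → 81.6°C

81.6°C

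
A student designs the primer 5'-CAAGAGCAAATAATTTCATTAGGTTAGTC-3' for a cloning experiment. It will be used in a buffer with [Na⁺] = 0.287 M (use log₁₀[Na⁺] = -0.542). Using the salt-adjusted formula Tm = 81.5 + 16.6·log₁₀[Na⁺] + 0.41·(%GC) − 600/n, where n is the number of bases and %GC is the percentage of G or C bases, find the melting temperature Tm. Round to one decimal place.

64.5°C

Length n = 29. C=4, A=11, T=9, G=5
G+C = 9, so %GC = 9/29 × 100 = 31.034%
Salt term: 16.6 × (-0.542) = -8.997
GC term: 0.41 × 31.034 = 12.724; length term: −600/29 = −20.69
Tm = 81.5 + (-8.997) + 12.724 − 20.69 = 64.537 → 64.5°C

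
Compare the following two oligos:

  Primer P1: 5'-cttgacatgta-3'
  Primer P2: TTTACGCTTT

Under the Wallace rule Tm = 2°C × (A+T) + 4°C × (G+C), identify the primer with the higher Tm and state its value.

Primer P1, 30°C

Primer P1: A+T=7, G+C=4 → Tm = 2(7)+4(4) = 30°C
Primer P2: A+T=7, G+C=3 → Tm = 2(7)+4(3) = 26°C
30°C vs 26°C → primer P1 is higher.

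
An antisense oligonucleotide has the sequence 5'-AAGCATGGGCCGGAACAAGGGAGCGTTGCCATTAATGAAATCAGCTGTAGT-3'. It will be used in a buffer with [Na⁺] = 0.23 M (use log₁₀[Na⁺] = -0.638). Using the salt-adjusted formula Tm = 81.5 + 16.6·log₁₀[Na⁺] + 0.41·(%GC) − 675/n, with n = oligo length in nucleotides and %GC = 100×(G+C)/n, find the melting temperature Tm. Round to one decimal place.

77.8°C

Length n = 51. Counting bases: G=16, C=9, A=16, T=10
G+C = 25, so %GC = 25/51 × 100 = 49.02%
Salt term: 16.6 × (-0.638) = -10.591
GC term: 0.41 × 49.02 = 20.098; length term: −675/51 = −13.235
Tm = 81.5 + (-10.591) + 20.098 − 13.235 = 77.772 → 77.8°C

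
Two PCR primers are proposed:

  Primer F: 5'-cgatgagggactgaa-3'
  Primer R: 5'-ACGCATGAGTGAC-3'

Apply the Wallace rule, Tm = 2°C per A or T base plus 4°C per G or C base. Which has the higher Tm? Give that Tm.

Primer F: A+T=7, G+C=8 → Tm = 2(7)+4(8) = 46°C
Primer R: A+T=6, G+C=7 → Tm = 2(6)+4(7) = 40°C
46°C vs 40°C → primer F is higher.

Primer F, 46°C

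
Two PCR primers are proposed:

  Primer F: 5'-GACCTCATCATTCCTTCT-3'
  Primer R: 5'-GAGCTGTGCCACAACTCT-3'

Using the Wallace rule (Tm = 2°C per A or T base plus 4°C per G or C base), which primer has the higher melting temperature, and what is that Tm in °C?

Primer F: A+T=10, G+C=8 → Tm = 2(10)+4(8) = 52°C
Primer R: A+T=8, G+C=10 → Tm = 2(8)+4(10) = 56°C
52°C vs 56°C → primer R is higher.

Primer R, 56°C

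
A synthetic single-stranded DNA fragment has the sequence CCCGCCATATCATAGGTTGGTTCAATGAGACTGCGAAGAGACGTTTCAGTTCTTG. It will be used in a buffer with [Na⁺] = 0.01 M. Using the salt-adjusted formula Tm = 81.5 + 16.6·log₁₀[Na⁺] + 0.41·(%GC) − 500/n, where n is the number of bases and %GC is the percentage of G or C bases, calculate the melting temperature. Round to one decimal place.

58.6°C

Length n = 55. Base counts: C=12, A=13, T=16, G=14
G+C = 26, so %GC = 26/55 × 100 = 47.273%
Salt term: 16.6 × (-2) = -33.2
GC term: 0.41 × 47.273 = 19.382; length term: −500/55 = −9.091
Tm = 81.5 + (-33.2) + 19.382 − 9.091 = 58.591 → 58.6°C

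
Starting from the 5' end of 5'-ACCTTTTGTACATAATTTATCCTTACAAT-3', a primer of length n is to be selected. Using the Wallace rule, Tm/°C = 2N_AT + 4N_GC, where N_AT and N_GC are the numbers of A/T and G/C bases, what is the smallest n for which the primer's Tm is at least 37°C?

First 14 bases: ACCTTTTGTACATA → Tm = 36°C (< 37°C)
First 15 bases: ACCTTTTGTACATAA → Tm = 38°C (≥ 37°C)
Since every base adds ≥2°C, Tm only increases with n, so the threshold is first crossed at n = 15.

n = 15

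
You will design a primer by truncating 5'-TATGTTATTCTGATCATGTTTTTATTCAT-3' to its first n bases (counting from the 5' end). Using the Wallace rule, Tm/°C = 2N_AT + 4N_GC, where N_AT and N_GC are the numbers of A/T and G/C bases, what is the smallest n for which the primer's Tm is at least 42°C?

First 16 bases: TATGTTATTCTGATCA → Tm = 40°C (< 42°C)
First 17 bases: TATGTTATTCTGATCAT → Tm = 42°C (≥ 42°C)
Since every base adds ≥2°C, Tm only increases with n, so the threshold is first crossed at n = 17.

n = 17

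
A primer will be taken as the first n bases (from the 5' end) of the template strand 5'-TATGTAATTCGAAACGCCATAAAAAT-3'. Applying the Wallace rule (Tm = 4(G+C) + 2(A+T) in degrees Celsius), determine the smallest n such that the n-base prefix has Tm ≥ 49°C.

First 17 bases: TATGTAATTCGAAACGC → Tm = 46°C (< 49°C)
First 18 bases: TATGTAATTCGAAACGCC → Tm = 50°C (≥ 49°C)
Each additional base adds 2°C (A/T) or 4°C (G/C), so Tm is non-decreasing in n; n = 18 is the first length to reach 49°C.

n = 18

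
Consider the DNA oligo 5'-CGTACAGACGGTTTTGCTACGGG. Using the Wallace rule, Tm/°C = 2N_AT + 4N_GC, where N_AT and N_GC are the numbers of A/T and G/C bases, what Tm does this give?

Scanning the sequence gives A=4, G=8, C=5, T=6.
AT pairs contribute 10, GC pairs contribute 13.
Tm = 4·13 + 2·10 = 52 + 20 = 72°C

72°C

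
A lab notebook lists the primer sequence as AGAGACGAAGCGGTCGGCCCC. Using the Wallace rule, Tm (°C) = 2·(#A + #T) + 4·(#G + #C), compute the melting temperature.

72°C

Counting bases: C=7, G=8, A=5, T=1
So N_AT = 6 and N_GC = 15.
Tm = 2×6 + 4×15 = 72°C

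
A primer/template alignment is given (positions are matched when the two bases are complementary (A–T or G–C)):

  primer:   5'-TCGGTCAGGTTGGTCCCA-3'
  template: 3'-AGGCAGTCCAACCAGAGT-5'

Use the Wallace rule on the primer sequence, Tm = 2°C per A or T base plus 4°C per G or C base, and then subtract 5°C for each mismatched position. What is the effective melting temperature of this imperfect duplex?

Primer base counts: A=2, T=5, G=6, C=5 → A+T=7, G+C=11
Perfect-match Tm = 2(7) + 4(11) = 14 + 44 = 58°C
Mismatches (positions where the bases are not complementary): 2 (at positions 3, 16)
Effective Tm = 58 − 2×5 = 58 − 10 = 48°C

48°C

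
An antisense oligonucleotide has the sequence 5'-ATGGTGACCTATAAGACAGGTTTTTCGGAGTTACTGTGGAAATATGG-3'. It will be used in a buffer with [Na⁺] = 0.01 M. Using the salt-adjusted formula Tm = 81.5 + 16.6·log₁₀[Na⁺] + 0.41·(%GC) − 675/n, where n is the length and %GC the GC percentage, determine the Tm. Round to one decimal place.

Length n = 47. G=14, C=5, A=13, T=15
G+C = 19, so %GC = 19/47 × 100 = 40.426%
Salt term: 16.6 × (-2) = -33.2
GC term: 0.41 × 40.426 = 16.575; length term: −675/47 = −14.362
Tm = 81.5 + (-33.2) + 16.575 − 14.362 = 50.513 → 50.5°C

50.5°C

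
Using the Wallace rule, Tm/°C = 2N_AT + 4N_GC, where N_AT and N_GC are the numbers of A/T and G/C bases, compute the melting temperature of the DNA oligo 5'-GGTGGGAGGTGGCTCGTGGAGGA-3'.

Base counts: G=14, C=2, T=4, A=3
AT pairs contribute 7, GC pairs contribute 16.
Tm = 4·16 + 2·7 = 64 + 14 = 78°C

78°C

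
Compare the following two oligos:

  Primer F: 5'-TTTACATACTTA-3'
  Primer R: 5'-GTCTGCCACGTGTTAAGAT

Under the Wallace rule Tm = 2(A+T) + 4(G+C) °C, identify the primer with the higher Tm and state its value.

Primer F: A+T=10, G+C=2 → Tm = 2(10)+4(2) = 28°C
Primer R: A+T=10, G+C=9 → Tm = 2(10)+4(9) = 56°C
28°C vs 56°C → primer R is higher.

Primer R, 56°C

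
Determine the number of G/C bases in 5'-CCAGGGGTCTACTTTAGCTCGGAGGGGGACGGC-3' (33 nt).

Base counts: G=14, A=5, C=8, T=6
G+C = 14 + 8 = 22

22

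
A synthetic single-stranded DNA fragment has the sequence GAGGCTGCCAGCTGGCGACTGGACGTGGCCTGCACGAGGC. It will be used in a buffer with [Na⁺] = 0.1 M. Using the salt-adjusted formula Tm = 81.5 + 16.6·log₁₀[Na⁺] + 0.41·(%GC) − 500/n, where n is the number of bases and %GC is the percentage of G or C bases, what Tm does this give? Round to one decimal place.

Length n = 40. Base counts: A=6, T=5, C=12, G=17
G+C = 29, so %GC = 29/40 × 100 = 72.5%
Salt term: 16.6 × (-1) = -16.6
GC term: 0.41 × 72.5 = 29.725; length term: −500/40 = −12.5
Tm = 81.5 + (-16.6) + 29.725 − 12.5 = 82.125 → 82.1°C

82.1°C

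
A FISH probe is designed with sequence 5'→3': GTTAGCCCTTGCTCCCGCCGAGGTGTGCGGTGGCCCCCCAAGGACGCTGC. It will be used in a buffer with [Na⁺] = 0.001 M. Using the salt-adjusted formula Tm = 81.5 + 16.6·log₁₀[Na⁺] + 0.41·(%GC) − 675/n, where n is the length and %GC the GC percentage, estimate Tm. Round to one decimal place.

47.7°C

Length n = 50. T=9, A=5, C=19, G=17
G+C = 36, so %GC = 36/50 × 100 = 72%
Salt term: 16.6 × (-3) = -49.8
GC term: 0.41 × 72 = 29.52; length term: −675/50 = −13.5
Tm = 81.5 + (-49.8) + 29.52 − 13.5 = 47.72 → 47.7°C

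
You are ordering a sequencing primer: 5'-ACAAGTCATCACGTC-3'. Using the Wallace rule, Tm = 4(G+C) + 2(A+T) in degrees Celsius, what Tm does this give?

44°C

Scanning the sequence gives T=3, A=5, C=5, G=2.
AT pairs contribute 8, GC pairs contribute 7.
Tm = 2×8 + 4×7 = 44°C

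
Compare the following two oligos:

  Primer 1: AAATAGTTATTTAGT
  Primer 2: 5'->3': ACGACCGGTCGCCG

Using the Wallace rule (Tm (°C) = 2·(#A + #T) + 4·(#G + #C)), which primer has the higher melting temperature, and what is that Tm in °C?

Primer 1: A+T=13, G+C=2 → Tm = 2(13)+4(2) = 34°C
Primer 2: A+T=3, G+C=11 → Tm = 2(3)+4(11) = 50°C
34°C vs 50°C → primer 2 is higher.

Primer 2, 50°C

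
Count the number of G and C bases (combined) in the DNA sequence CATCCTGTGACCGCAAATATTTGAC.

Base counts: G=4, A=7, C=7, T=7
G+C = 4 + 7 = 11

11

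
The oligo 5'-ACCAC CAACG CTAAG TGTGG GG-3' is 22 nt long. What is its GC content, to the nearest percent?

Scanning the sequence gives C=6, A=6, G=7, T=3.
G+C = 7 + 6 = 13 out of 22 bases
%GC = 13/22 × 100 = 59.09% ≈ 59%

59%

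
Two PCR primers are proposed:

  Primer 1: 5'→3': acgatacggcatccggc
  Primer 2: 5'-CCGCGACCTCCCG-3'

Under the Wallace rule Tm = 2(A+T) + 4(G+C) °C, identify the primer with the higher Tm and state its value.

Primer 1: A+T=6, G+C=11 → Tm = 2(6)+4(11) = 56°C
Primer 2: A+T=2, G+C=11 → Tm = 2(2)+4(11) = 48°C
56°C vs 48°C → primer 1 is higher.

Primer 1, 56°C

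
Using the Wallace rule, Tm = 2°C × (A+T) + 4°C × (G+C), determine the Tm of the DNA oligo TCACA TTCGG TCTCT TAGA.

Counting bases: A=4, T=7, C=5, G=3
A+T = 11, G+C = 8
Tm = 2×11 + 4×8 = 54°C

54°C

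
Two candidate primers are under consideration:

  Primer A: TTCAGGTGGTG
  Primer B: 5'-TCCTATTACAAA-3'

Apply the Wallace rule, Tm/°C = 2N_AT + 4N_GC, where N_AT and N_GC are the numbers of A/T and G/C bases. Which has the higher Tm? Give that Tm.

Primer A: A+T=5, G+C=6 → Tm = 2(5)+4(6) = 34°C
Primer B: A+T=9, G+C=3 → Tm = 2(9)+4(3) = 30°C
34°C vs 30°C → primer A is higher.

Primer A, 34°C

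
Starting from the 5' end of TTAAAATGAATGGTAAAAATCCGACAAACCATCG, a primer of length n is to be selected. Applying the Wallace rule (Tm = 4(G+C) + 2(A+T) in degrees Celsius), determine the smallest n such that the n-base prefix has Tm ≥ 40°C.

First 16 bases: TTAAAATGAATGGTAA → Tm = 38°C (< 40°C)
First 17 bases: TTAAAATGAATGGTAAA → Tm = 40°C (≥ 40°C)
Each additional base adds 2°C (A/T) or 4°C (G/C), so Tm is non-decreasing in n; n = 17 is the first length to reach 40°C.

n = 17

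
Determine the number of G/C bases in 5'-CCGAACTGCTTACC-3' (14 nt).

8

G=2, A=3, T=3, C=6
G+C = 2 + 6 = 8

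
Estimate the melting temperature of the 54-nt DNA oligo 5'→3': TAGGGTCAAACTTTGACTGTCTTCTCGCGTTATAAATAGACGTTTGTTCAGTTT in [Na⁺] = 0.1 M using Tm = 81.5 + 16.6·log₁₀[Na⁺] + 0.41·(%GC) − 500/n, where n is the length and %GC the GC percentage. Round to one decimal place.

Length n = 54. Counting bases: A=12, C=9, G=11, T=22
G+C = 20, so %GC = 20/54 × 100 = 37.037%
Salt term: 16.6 × (-1) = -16.6
GC term: 0.41 × 37.037 = 15.185; length term: −500/54 = −9.259
Tm = 81.5 + (-16.6) + 15.185 − 9.259 = 70.826 → 70.8°C

70.8°C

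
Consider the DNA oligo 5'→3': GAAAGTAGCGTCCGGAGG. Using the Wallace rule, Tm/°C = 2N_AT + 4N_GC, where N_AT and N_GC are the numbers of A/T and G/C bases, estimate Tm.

58°C

Scanning the sequence gives T=2, C=3, G=8, A=5.
AT pairs contribute 7, GC pairs contribute 11.
Tm = 2(7) + 4(11) = 14 + 44 = 58°C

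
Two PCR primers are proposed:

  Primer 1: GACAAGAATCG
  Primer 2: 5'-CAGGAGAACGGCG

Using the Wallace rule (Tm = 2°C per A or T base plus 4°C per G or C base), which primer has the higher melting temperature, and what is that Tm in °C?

Primer 1: A+T=6, G+C=5 → Tm = 2(6)+4(5) = 32°C
Primer 2: A+T=4, G+C=9 → Tm = 2(4)+4(9) = 44°C
32°C vs 44°C → primer 2 is higher.

Primer 2, 44°C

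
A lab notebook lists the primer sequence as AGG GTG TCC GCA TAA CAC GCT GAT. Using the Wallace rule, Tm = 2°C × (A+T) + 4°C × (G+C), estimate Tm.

Base counts: C=6, T=5, A=6, G=7
AT pairs contribute 11, GC pairs contribute 13.
Tm = 2×11 + 4×13 = 74°C

74°C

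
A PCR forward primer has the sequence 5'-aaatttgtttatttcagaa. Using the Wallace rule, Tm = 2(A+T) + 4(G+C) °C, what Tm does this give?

A=7, C=1, G=2, T=9
So N_AT = 16 and N_GC = 3.
Tm = 2(16) + 4(3) = 32 + 12 = 44°C

44°C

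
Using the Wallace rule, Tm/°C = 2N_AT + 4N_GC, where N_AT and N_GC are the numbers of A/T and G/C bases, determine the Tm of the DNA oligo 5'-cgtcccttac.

32°C

Base counts: T=3, G=1, A=1, C=5
A+T = 4, G+C = 6
Tm = 2(4) + 4(6) = 8 + 24 = 32°C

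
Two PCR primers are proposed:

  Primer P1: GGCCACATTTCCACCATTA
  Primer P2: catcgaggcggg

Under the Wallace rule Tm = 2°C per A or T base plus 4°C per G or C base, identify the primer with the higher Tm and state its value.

Primer P1, 56°C

Primer P1: A+T=10, G+C=9 → Tm = 2(10)+4(9) = 56°C
Primer P2: A+T=3, G+C=9 → Tm = 2(3)+4(9) = 42°C
56°C vs 42°C → primer P1 is higher.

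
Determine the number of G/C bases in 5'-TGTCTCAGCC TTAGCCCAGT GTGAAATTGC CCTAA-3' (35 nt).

17

C=10, A=8, G=7, T=10
Total G or C: 7 + 10 = 17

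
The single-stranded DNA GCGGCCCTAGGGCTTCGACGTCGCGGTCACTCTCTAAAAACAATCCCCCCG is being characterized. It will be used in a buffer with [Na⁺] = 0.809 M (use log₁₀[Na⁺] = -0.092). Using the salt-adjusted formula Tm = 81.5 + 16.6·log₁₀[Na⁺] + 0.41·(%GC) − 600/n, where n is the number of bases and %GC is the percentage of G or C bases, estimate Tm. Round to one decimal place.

Length n = 51. Counting bases: T=9, G=12, A=10, C=20
G+C = 32, so %GC = 32/51 × 100 = 62.745%
Salt term: 16.6 × (-0.092) = -1.527
GC term: 0.41 × 62.745 = 25.725; length term: −600/51 = −11.765
Tm = 81.5 + (-1.527) + 25.725 − 11.765 = 93.933 → 93.9°C

93.9°C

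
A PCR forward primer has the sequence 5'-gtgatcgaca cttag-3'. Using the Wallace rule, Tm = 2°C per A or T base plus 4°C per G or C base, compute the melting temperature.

C=3, A=4, T=4, G=4
A+T = 8, G+C = 7
Tm = 2×8 + 4×7 = 44°C

44°C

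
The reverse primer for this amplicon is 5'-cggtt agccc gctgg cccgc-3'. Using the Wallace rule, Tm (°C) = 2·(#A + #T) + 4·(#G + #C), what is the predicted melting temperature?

T=3, C=9, G=7, A=1
So N_AT = 4 and N_GC = 16.
Tm = 2(4) + 4(16) = 8 + 64 = 72°C

72°C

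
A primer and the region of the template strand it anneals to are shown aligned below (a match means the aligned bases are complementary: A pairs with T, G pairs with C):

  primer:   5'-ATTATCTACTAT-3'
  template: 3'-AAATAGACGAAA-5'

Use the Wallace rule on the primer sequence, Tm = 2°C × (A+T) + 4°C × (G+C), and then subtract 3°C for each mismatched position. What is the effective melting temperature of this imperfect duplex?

Primer base counts: A=4, T=6, G=0, C=2 → A+T=10, G+C=2
Perfect-match Tm = 2(10) + 4(2) = 20 + 8 = 28°C
Mismatches (positions where the bases are not complementary): 3 (at positions 1, 8, 11)
Effective Tm = 28 − 3×3 = 28 − 9 = 19°C

19°C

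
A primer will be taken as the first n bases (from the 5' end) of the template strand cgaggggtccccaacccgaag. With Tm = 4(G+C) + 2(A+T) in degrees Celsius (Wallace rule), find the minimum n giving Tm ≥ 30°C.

First 8 bases: CGAGGGGT → Tm = 28°C (< 30°C)
First 9 bases: CGAGGGGTC → Tm = 32°C (≥ 30°C)
Each additional base adds 2°C (A/T) or 4°C (G/C), so Tm is non-decreasing in n; n = 9 is the first length to reach 30°C.

n = 9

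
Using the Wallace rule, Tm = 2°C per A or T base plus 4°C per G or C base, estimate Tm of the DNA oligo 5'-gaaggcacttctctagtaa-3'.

Scanning the sequence gives A=6, G=4, C=4, T=5.
A+T = 11, G+C = 8
Tm = 4·8 + 2·11 = 32 + 22 = 54°C

54°C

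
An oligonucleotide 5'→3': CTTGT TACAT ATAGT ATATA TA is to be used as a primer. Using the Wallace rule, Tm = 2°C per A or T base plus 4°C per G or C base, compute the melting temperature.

52°C

Counting bases: A=8, T=10, C=2, G=2
A+T = 18, G+C = 4
Tm = 4·4 + 2·18 = 16 + 36 = 52°C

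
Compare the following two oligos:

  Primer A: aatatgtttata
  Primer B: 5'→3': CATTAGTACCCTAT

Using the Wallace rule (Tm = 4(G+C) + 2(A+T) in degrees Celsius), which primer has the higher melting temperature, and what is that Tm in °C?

Primer B, 38°C

Primer A: A+T=11, G+C=1 → Tm = 2(11)+4(1) = 26°C
Primer B: A+T=9, G+C=5 → Tm = 2(9)+4(5) = 38°C
26°C vs 38°C → primer B is higher.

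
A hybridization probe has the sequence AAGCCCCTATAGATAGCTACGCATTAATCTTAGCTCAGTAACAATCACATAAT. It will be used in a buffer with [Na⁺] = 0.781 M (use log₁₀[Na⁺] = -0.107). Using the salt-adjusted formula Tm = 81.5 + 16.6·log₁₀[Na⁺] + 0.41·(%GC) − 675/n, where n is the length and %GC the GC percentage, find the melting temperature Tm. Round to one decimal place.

81.7°C

Length n = 53. Scanning the sequence gives G=6, T=14, A=20, C=13.
G+C = 19, so %GC = 19/53 × 100 = 35.849%
Salt term: 16.6 × (-0.107) = -1.776
GC term: 0.41 × 35.849 = 14.698; length term: −675/53 = −12.736
Tm = 81.5 + (-1.776) + 14.698 − 12.736 = 81.686 → 81.7°C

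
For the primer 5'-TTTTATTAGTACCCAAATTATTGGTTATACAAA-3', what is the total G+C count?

Scanning the sequence gives T=14, A=12, G=3, C=4.
G+C = 3 + 4 = 7

7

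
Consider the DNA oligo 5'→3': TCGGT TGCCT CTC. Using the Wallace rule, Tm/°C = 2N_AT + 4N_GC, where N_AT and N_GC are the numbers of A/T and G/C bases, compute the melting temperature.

42°C

Scanning the sequence gives T=5, G=3, C=5, A=0.
So N_AT = 5 and N_GC = 8.
Tm = 4·8 + 2·5 = 32 + 10 = 42°C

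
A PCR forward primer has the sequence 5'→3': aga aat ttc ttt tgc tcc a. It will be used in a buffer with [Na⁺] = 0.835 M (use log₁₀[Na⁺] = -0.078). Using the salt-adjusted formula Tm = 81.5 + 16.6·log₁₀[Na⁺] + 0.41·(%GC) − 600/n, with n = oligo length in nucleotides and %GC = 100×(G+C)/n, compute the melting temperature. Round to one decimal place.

Length n = 19. Counting bases: C=4, G=2, A=5, T=8
G+C = 6, so %GC = 6/19 × 100 = 31.579%
Salt term: 16.6 × (-0.078) = -1.295
GC term: 0.41 × 31.579 = 12.947; length term: −600/19 = −31.579
Tm = 81.5 + (-1.295) + 12.947 − 31.579 = 61.573 → 61.6°C

61.6°C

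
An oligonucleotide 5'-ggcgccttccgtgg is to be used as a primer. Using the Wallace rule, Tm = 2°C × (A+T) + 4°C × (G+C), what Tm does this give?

50°C

C=5, A=0, G=6, T=3
AT pairs contribute 3, GC pairs contribute 11.
Tm = 2(3) + 4(11) = 6 + 44 = 50°C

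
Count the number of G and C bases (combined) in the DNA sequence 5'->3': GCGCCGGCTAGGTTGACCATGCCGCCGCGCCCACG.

27

Counting bases: C=15, G=12, A=4, T=4
G+C = 12 + 15 = 27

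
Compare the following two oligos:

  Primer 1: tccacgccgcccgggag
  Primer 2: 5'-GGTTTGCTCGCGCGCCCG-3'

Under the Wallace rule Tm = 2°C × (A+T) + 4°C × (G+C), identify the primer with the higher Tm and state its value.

Primer 1: A+T=3, G+C=14 → Tm = 2(3)+4(14) = 62°C
Primer 2: A+T=4, G+C=14 → Tm = 2(4)+4(14) = 64°C
62°C vs 64°C → primer 2 is higher.

Primer 2, 64°C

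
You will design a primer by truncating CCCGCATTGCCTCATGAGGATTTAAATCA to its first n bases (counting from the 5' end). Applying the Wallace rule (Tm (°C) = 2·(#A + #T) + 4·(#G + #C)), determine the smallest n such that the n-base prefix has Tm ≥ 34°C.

First 9 bases: CCCGCATTG → Tm = 30°C (< 34°C)
First 10 bases: CCCGCATTGC → Tm = 34°C (≥ 34°C)
Each additional base adds 2°C (A/T) or 4°C (G/C), so Tm is non-decreasing in n; n = 10 is the first length to reach 34°C.

n = 10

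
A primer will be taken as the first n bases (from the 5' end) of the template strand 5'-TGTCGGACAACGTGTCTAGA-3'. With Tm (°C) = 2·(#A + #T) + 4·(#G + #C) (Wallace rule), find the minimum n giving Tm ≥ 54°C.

n = 18

First 17 bases: TGTCGGACAACGTGTCT → Tm = 52°C (< 54°C)
First 18 bases: TGTCGGACAACGTGTCTA → Tm = 54°C (≥ 54°C)
Since every base adds ≥2°C, Tm only increases with n, so the threshold is first crossed at n = 18.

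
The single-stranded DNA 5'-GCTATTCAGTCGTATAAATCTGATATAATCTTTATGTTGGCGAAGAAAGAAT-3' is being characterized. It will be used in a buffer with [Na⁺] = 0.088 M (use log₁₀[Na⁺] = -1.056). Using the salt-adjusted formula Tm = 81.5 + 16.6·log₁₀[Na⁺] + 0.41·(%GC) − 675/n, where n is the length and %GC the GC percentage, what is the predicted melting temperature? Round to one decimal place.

63.6°C

Length n = 52. Counting bases: G=10, A=18, C=6, T=18
G+C = 16, so %GC = 16/52 × 100 = 30.769%
Salt term: 16.6 × (-1.056) = -17.53
GC term: 0.41 × 30.769 = 12.615; length term: −675/52 = −12.981
Tm = 81.5 + (-17.53) + 12.615 − 12.981 = 63.604 → 63.6°C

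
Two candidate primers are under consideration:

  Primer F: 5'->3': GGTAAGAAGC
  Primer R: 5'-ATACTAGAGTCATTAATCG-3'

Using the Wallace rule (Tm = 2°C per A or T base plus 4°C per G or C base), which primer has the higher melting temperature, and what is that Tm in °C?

Primer R, 50°C

Primer F: A+T=5, G+C=5 → Tm = 2(5)+4(5) = 30°C
Primer R: A+T=13, G+C=6 → Tm = 2(13)+4(6) = 50°C
30°C vs 50°C → primer R is higher.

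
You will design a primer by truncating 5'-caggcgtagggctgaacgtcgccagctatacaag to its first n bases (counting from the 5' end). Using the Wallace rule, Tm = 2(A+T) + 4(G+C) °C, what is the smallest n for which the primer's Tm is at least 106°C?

n = 34

First 33 bases: CAGGCGTAGGGCTGAACGTCGCCAGCTATACAA → Tm = 104°C (< 106°C)
First 34 bases: CAGGCGTAGGGCTGAACGTCGCCAGCTATACAAG → Tm = 108°C (≥ 106°C)
Each additional base adds 2°C (A/T) or 4°C (G/C), so Tm is non-decreasing in n; n = 34 is the first length to reach 106°C.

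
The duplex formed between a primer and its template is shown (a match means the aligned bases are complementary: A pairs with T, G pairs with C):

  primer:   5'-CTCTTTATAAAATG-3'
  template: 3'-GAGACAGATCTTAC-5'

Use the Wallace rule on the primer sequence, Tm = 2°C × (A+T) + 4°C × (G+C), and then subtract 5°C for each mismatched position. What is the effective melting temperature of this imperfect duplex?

Primer base counts: A=5, T=6, G=1, C=2 → A+T=11, G+C=3
Perfect-match Tm = 2(11) + 4(3) = 22 + 12 = 34°C
Mismatches (positions where the bases are not complementary): 3 (at positions 5, 7, 10)
Effective Tm = 34 − 3×5 = 34 − 15 = 19°C

19°C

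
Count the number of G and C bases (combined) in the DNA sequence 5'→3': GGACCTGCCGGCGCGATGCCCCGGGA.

Base counts: T=2, A=3, G=11, C=10
Total G or C: 11 + 10 = 21

21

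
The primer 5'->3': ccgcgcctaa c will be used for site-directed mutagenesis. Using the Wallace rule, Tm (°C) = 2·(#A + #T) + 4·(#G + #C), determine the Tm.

38°C

Counting bases: T=1, C=6, G=2, A=2
So N_AT = 3 and N_GC = 8.
Tm = 4·8 + 2·3 = 32 + 6 = 38°C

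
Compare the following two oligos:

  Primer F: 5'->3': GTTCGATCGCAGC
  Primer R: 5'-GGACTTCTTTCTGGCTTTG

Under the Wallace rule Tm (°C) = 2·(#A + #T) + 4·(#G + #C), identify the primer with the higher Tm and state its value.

Primer R, 56°C

Primer F: A+T=5, G+C=8 → Tm = 2(5)+4(8) = 42°C
Primer R: A+T=10, G+C=9 → Tm = 2(10)+4(9) = 56°C
42°C vs 56°C → primer R is higher.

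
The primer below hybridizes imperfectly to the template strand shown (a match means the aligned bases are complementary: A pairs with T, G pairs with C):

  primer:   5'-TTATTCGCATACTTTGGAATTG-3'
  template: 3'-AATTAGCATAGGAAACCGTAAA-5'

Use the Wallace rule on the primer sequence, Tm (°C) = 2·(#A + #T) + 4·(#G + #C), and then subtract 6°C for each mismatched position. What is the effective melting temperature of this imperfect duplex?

28°C

Primer base counts: A=5, T=10, G=4, C=3 → A+T=15, G+C=7
Perfect-match Tm = 2(15) + 4(7) = 30 + 28 = 58°C
Mismatches (positions where the bases are not complementary): 5 (at positions 4, 8, 11, 18, 22)
Effective Tm = 58 − 5×6 = 58 − 30 = 28°C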